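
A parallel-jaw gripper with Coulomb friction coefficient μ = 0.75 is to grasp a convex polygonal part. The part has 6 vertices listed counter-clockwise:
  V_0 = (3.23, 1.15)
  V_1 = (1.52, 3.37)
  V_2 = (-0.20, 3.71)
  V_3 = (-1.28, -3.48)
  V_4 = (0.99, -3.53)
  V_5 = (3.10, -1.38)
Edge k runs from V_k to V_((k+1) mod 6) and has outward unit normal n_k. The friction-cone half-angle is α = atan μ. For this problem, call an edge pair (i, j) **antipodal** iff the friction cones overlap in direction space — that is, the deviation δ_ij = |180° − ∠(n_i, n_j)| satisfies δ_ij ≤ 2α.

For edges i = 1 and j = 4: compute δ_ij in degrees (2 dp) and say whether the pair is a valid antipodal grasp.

δ = 56.72°, valid

α = atan 0.75 = 36.87°;  2α = 73.74°
edge 1: e_1 = (-1.72, +0.34);  n_1 = (+0.1939, +0.9810)
edge 4: e_4 = (+2.11, +2.15);  n_4 = (+0.7137, -0.7004)
∠(n_1, n_4) = 123.28°
δ = |180° − 123.28°| = 56.72°
56.72° ≤ 2α = 73.74°  →  valid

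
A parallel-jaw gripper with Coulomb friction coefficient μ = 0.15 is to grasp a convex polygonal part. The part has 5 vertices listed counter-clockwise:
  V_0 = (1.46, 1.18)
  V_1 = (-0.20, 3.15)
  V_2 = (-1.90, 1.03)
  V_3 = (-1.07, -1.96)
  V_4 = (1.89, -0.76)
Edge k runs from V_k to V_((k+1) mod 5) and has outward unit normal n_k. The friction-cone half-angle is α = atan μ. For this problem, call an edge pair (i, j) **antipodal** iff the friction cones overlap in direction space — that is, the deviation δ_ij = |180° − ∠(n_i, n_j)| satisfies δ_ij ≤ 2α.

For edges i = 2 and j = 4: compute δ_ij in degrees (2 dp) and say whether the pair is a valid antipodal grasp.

δ = 3.02°, valid

α = atan 0.15 = 8.53°;  2α = 17.06°
edge 2: e_2 = (+0.83, -2.99);  n_2 = (-0.9636, -0.2675)
edge 4: e_4 = (-0.43, +1.94);  n_4 = (+0.9763, +0.2164)
∠(n_2, n_4) = 176.98°
δ = |180° − 176.98°| = 3.02°
3.02° ≤ 2α = 17.06°  →  valid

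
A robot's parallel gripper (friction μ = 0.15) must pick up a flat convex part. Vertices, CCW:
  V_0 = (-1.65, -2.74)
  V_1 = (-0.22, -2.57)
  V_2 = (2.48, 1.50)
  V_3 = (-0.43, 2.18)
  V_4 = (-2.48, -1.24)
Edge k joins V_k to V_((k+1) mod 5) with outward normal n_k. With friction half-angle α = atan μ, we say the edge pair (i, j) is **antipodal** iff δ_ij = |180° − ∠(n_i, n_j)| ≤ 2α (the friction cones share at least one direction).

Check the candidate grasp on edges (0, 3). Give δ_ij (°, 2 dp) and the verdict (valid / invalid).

α = atan 0.15 = 8.53°;  2α = 17.06°
edge 0: e_0 = (+1.43, +0.17);  n_0 = (+0.1180, -0.9930)
edge 3: e_3 = (-2.05, -3.42);  n_3 = (-0.8577, +0.5141)
∠(n_0, n_3) = 127.72°
δ = |180° − 127.72°| = 52.28°
52.28° > 2α = 17.06°  →  invalid

δ = 52.28°, invalid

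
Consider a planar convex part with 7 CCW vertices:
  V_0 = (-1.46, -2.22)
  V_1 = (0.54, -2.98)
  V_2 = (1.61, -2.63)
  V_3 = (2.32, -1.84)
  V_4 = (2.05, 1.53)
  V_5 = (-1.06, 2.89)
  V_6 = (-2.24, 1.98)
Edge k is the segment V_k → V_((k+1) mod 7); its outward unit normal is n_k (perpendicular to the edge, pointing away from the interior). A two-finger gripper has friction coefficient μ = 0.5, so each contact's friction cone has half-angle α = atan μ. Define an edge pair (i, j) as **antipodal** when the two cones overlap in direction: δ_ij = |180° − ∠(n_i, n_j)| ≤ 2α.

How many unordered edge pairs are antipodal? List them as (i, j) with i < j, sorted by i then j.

α = atan 0.5 = 26.57°;  2α = 53.13°
n_0 = (-0.3552, -0.9348)
n_1 = (+0.3109, -0.9504)
n_2 = (+0.7438, -0.6684)
n_3 = (+0.9968, +0.0799)
n_4 = (+0.4007, +0.9162)
n_5 = (-0.6107, +0.7919)
n_6 = (-0.9832, -0.1826)
  (0,1): δ = 141.08°  ·
  (0,2): δ = 111.14°  ·
  (0,3): δ = 64.61°  ·
  (0,4): δ = 2.81°  ✓
  (0,5): δ = 58.45°  ·
  (0,6): δ = 121.33°  ·
  (1,2): δ = 150.06°  ·
  (1,3): δ = 103.53°  ·
  (1,4): δ = 41.73°  ✓
  (1,5): δ = 19.53°  ✓
  (1,6): δ = 82.41°  ·
  (2,3): δ = 133.47°  ·
  (2,4): δ = 71.67°  ·
  (2,5): δ = 10.41°  ✓
  (2,6): δ = 52.47°  ✓
  (3,4): δ = 118.20°  ·
  (3,5): δ = 56.94°  ·
  (3,6): δ = 5.94°  ✓
  (4,5): δ = 118.74°  ·
  (4,6): δ = 55.86°  ·
  (5,6): δ = 117.12°  ·
antipodal pairs: 6

count = 6; pairs: (0,4), (1,4), (1,5), (2,5), (2,6), (3,6)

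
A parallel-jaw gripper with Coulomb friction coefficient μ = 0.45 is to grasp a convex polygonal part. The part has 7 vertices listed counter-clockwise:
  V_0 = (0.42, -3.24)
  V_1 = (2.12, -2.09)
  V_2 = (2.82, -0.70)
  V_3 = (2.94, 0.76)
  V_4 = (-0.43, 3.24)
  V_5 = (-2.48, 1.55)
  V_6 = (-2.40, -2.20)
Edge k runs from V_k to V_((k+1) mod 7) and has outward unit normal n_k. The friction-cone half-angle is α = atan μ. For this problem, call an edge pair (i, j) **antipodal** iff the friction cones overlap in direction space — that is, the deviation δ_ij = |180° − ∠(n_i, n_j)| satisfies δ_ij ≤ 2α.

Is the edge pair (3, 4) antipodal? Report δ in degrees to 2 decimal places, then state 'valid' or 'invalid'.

α = atan 0.45 = 24.23°;  2α = 48.46°
edge 3: e_3 = (-3.37, +2.48);  n_3 = (+0.5927, +0.8054)
edge 4: e_4 = (-2.05, -1.69);  n_4 = (-0.6361, +0.7716)
∠(n_3, n_4) = 75.85°
δ = |180° − 75.85°| = 104.15°
104.15° > 2α = 48.46°  →  invalid

δ = 104.15°, invalid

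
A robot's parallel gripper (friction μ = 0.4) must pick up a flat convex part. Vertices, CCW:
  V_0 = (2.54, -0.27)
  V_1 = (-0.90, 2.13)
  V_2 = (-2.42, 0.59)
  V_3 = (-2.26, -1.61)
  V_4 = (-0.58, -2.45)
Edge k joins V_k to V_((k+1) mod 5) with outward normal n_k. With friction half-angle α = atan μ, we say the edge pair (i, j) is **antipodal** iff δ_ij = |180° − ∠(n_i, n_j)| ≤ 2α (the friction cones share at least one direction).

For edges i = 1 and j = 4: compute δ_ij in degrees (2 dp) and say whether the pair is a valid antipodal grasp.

δ = 10.43°, valid

α = atan 0.4 = 21.80°;  2α = 43.60°
edge 1: e_1 = (-1.52, -1.54);  n_1 = (-0.7117, +0.7025)
edge 4: e_4 = (+3.12, +2.18);  n_4 = (+0.5728, -0.8197)
∠(n_1, n_4) = 169.57°
δ = |180° − 169.57°| = 10.43°
10.43° ≤ 2α = 43.60°  →  valid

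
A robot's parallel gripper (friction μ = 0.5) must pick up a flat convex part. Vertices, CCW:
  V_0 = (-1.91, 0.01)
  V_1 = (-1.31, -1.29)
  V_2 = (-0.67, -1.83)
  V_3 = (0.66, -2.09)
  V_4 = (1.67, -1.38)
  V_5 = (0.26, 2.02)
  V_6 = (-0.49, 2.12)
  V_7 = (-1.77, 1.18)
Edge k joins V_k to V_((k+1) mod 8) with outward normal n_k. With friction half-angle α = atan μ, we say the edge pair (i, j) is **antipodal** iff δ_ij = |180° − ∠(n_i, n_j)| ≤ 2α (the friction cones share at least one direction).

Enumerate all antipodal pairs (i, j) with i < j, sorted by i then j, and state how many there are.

α = atan 0.5 = 26.57°;  2α = 53.13°
n_0 = (-0.9080, -0.4191)
n_1 = (-0.6449, -0.7643)
n_2 = (-0.1919, -0.9814)
n_3 = (+0.5751, -0.8181)
n_4 = (+0.9237, +0.3831)
n_5 = (+0.1322, +0.9912)
n_6 = (-0.5919, +0.8060)
n_7 = (-0.9929, +0.1188)
  (0,1): δ = 154.93°  ·
  (0,2): δ = 125.84°  ·
  (0,3): δ = 79.67°  ·
  (0,4): δ = 2.25°  ✓
  (0,5): δ = 57.63°  ·
  (0,6): δ = 101.52°  ·
  (0,7): δ = 148.40°  ·
  (1,2): δ = 150.91°  ·
  (1,3): δ = 104.74°  ·
  (1,4): δ = 27.32°  ✓
  (1,5): δ = 32.56°  ✓
  (1,6): δ = 76.45°  ·
  (1,7): δ = 123.33°  ·
  (2,3): δ = 133.83°  ·
  (2,4): δ = 56.41°  ·
  (2,5): δ = 3.47°  ✓
  (2,6): δ = 47.35°  ✓
  (2,7): δ = 94.24°  ·
  (3,4): δ = 102.58°  ·
  (3,5): δ = 42.70°  ✓
  (3,6): δ = 1.19°  ✓
  (3,7): δ = 48.07°  ✓
  (4,5): δ = 120.12°  ·
  (4,6): δ = 76.23°  ·
  (4,7): δ = 29.35°  ✓
  (5,6): δ = 136.11°  ·
  (5,7): δ = 89.23°  ·
  (6,7): δ = 133.12°  ·
antipodal pairs: 9

count = 9; pairs: (0,4), (1,4), (1,5), (2,5), (2,6), (3,5), (3,6), (3,7), (4,7)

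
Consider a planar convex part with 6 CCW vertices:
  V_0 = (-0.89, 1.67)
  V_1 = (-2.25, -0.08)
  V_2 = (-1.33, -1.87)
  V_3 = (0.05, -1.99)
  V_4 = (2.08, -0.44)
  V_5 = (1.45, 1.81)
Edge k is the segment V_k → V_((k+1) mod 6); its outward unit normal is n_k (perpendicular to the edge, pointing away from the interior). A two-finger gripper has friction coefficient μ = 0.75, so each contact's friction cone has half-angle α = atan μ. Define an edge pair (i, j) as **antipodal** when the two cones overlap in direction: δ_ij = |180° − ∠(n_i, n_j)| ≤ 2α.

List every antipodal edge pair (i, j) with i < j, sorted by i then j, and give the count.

α = atan 0.75 = 36.87°;  2α = 73.74°
n_0 = (-0.7896, +0.6136)
n_1 = (-0.8894, -0.4571)
n_2 = (-0.0866, -0.9962)
n_3 = (+0.6069, -0.7948)
n_4 = (+0.9630, +0.2696)
n_5 = (-0.0597, +0.9982)
  (0,1): δ = 114.95°  ·
  (0,2): δ = 57.12°  ✓
  (0,3): δ = 14.78°  ✓
  (0,4): δ = 53.49°  ✓
  (0,5): δ = 131.28°  ·
  (1,2): δ = 122.17°  ·
  (1,3): δ = 79.84°  ·
  (1,4): δ = 11.56°  ✓
  (1,5): δ = 66.22°  ✓
  (2,3): δ = 137.67°  ·
  (2,4): δ = 69.39°  ✓
  (2,5): δ = 8.39°  ✓
  (3,4): δ = 111.72°  ·
  (3,5): δ = 33.94°  ✓
  (4,5): δ = 102.22°  ·
antipodal pairs: 8

count = 8; pairs: (0,2), (0,3), (0,4), (1,4), (1,5), (2,4), (2,5), (3,5)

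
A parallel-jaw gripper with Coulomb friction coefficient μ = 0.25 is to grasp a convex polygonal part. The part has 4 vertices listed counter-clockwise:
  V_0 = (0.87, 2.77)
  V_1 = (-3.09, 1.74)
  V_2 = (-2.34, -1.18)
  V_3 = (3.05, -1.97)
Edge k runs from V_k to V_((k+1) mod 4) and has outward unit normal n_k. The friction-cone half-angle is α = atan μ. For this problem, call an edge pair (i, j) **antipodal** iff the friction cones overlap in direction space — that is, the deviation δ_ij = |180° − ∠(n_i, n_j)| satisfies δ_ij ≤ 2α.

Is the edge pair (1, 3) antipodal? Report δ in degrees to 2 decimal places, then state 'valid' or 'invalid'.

α = atan 0.25 = 14.04°;  2α = 28.07°
edge 1: e_1 = (+0.75, -2.92);  n_1 = (-0.9686, -0.2488)
edge 3: e_3 = (-2.18, +4.74);  n_3 = (+0.9085, +0.4178)
∠(n_1, n_3) = 169.71°
δ = |180° − 169.71°| = 10.29°
10.29° ≤ 2α = 28.07°  →  valid

δ = 10.29°, valid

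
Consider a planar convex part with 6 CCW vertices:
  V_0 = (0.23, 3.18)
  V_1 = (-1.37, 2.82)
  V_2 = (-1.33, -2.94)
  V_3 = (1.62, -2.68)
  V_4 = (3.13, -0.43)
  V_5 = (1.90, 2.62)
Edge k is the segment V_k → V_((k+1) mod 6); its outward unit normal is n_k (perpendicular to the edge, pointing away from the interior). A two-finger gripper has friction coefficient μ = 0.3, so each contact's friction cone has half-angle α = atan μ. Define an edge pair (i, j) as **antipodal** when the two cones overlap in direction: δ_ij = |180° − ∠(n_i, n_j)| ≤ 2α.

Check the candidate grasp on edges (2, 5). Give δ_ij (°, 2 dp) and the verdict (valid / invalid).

α = atan 0.3 = 16.70°;  2α = 33.40°
edge 2: e_2 = (+2.95, +0.26);  n_2 = (+0.0878, -0.9961)
edge 5: e_5 = (-1.67, +0.56);  n_5 = (+0.3179, +0.9481)
∠(n_2, n_5) = 156.43°
δ = |180° − 156.43°| = 23.57°
23.57° ≤ 2α = 33.40°  →  valid

δ = 23.57°, valid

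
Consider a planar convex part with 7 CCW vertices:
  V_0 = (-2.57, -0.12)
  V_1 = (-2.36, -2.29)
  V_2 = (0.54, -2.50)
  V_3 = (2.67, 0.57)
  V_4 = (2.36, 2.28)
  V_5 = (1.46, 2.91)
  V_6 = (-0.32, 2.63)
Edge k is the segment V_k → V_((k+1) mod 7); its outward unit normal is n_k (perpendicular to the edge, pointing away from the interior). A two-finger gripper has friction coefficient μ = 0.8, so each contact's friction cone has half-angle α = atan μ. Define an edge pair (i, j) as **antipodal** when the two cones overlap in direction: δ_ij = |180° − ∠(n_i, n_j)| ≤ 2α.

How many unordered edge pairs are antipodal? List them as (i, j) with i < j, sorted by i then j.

count = 10; pairs: (0,2), (0,3), (0,4), (1,3), (1,4), (1,5), (1,6), (2,5), (2,6), (3,6)

α = atan 0.8 = 38.66°;  2α = 77.32°
n_0 = (-0.9954, -0.0963)
n_1 = (-0.0722, -0.9974)
n_2 = (+0.8216, -0.5700)
n_3 = (+0.9840, +0.1784)
n_4 = (+0.5735, +0.8192)
n_5 = (-0.1554, +0.9879)
n_6 = (-0.7740, +0.6332)
  (0,1): δ = 99.67°  ·
  (0,2): δ = 40.28°  ✓
  (0,3): δ = 4.75°  ✓
  (0,4): δ = 49.48°  ✓
  (0,5): δ = 93.41°  ·
  (0,6): δ = 135.18°  ·
  (1,2): δ = 120.61°  ·
  (1,3): δ = 75.58°  ✓
  (1,4): δ = 30.85°  ✓
  (1,5): δ = 13.08°  ✓
  (1,6): δ = 54.85°  ✓
  (2,3): δ = 134.97°  ·
  (2,4): δ = 90.24°  ·
  (2,5): δ = 46.31°  ✓
  (2,6): δ = 4.54°  ✓
  (3,4): δ = 135.27°  ·
  (3,5): δ = 91.34°  ·
  (3,6): δ = 49.56°  ✓
  (4,5): δ = 136.07°  ·
  (4,6): δ = 94.30°  ·
  (5,6): δ = 138.23°  ·
antipodal pairs: 10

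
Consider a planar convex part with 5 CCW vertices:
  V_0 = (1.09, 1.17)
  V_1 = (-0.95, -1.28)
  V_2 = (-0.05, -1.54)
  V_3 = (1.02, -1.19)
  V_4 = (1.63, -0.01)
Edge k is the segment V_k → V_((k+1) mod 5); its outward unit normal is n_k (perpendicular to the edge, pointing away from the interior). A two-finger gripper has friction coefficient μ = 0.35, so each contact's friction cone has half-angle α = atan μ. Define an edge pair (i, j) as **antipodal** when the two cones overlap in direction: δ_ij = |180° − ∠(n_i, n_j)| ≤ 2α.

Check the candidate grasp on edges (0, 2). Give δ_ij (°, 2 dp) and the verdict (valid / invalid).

α = atan 0.35 = 19.29°;  2α = 38.58°
edge 0: e_0 = (-2.04, -2.45);  n_0 = (-0.7685, +0.6399)
edge 2: e_2 = (+1.07, +0.35);  n_2 = (+0.3109, -0.9504)
∠(n_0, n_2) = 147.90°
δ = |180° − 147.90°| = 32.10°
32.10° ≤ 2α = 38.58°  →  valid

δ = 32.10°, valid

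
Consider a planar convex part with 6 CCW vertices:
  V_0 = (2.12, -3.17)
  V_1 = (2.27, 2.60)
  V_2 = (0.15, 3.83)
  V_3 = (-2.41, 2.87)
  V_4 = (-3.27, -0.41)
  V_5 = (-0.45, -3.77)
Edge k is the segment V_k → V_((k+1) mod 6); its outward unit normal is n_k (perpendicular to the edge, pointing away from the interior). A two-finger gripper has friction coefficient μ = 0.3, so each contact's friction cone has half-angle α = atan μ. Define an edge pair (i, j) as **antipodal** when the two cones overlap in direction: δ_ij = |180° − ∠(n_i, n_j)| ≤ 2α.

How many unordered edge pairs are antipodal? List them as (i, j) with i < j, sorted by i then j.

count = 3; pairs: (0,3), (1,4), (2,5)

α = atan 0.3 = 16.70°;  2α = 33.40°
n_0 = (+0.9997, -0.0260)
n_1 = (+0.5018, +0.8650)
n_2 = (-0.3511, +0.9363)
n_3 = (-0.9673, +0.2536)
n_4 = (-0.7660, -0.6429)
n_5 = (+0.2273, -0.9738)
  (0,1): δ = 118.63°  ·
  (0,2): δ = 67.95°  ·
  (0,3): δ = 13.20°  ✓
  (0,4): δ = 41.50°  ·
  (0,5): δ = 104.63°  ·
  (1,2): δ = 129.32°  ·
  (1,3): δ = 74.57°  ·
  (1,4): δ = 19.87°  ✓
  (1,5): δ = 43.26°  ·
  (2,3): δ = 125.25°  ·
  (2,4): δ = 70.55°  ·
  (2,5): δ = 7.41°  ✓
  (3,4): δ = 125.30°  ·
  (3,5): δ = 62.17°  ·
  (4,5): δ = 116.87°  ·
antipodal pairs: 3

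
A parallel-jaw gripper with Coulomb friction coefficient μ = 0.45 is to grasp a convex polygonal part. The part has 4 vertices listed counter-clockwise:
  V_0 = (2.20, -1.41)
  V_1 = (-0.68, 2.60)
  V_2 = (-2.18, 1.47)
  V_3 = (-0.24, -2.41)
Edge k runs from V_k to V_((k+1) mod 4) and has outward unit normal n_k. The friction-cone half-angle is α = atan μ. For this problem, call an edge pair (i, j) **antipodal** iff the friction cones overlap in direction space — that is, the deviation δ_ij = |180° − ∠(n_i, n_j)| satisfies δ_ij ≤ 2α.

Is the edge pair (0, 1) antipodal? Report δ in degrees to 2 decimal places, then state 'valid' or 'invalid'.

α = atan 0.45 = 24.23°;  2α = 48.46°
edge 0: e_0 = (-2.88, +4.01);  n_0 = (+0.8122, +0.5833)
edge 1: e_1 = (-1.50, -1.13);  n_1 = (-0.6017, +0.7987)
∠(n_0, n_1) = 91.31°
δ = |180° − 91.31°| = 88.69°
88.69° > 2α = 48.46°  →  invalid

δ = 88.69°, invalid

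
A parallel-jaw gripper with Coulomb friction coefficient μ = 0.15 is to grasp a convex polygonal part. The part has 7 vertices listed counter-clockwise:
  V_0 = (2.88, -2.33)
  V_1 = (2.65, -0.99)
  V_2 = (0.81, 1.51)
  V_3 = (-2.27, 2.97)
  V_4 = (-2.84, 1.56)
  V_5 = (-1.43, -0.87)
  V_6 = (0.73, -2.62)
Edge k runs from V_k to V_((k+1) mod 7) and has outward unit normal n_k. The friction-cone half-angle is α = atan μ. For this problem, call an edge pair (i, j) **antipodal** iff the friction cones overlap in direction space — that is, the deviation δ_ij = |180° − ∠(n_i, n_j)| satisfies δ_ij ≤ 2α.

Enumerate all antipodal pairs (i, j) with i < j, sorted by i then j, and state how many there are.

α = atan 0.15 = 8.53°;  2α = 17.06°
n_0 = (+0.9856, +0.1692)
n_1 = (+0.8054, +0.5928)
n_2 = (+0.4283, +0.9036)
n_3 = (-0.9271, +0.3748)
n_4 = (-0.8649, -0.5019)
n_5 = (-0.6295, -0.7770)
n_6 = (+0.1337, -0.9910)
  (0,1): δ = 153.39°  ·
  (0,2): δ = 125.10°  ·
  (0,3): δ = 31.75°  ·
  (0,4): δ = 20.38°  ·
  (0,5): δ = 41.25°  ·
  (0,6): δ = 87.94°  ·
  (1,2): δ = 151.72°  ·
  (1,3): δ = 58.36°  ·
  (1,4): δ = 6.23°  ✓
  (1,5): δ = 14.63°  ✓
  (1,6): δ = 61.33°  ·
  (2,3): δ = 86.65°  ·
  (2,4): δ = 34.51°  ·
  (2,5): δ = 13.65°  ✓
  (2,6): δ = 33.04°  ·
  (3,4): δ = 127.86°  ·
  (3,5): δ = 107.00°  ·
  (3,6): δ = 60.31°  ·
  (4,5): δ = 159.14°  ·
  (4,6): δ = 112.44°  ·
  (5,6): δ = 133.30°  ·
antipodal pairs: 3

count = 3; pairs: (1,4), (1,5), (2,5)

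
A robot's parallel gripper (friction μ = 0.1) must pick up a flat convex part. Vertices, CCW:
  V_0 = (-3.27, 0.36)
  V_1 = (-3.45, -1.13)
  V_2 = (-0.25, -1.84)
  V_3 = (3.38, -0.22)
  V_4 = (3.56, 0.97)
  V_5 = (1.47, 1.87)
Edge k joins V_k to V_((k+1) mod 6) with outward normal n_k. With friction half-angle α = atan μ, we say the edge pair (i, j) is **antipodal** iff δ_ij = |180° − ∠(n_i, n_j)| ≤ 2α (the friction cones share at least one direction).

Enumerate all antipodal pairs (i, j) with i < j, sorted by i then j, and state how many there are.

count = 3; pairs: (0,3), (1,4), (2,5)

α = atan 0.1 = 5.71°;  2α = 11.42°
n_0 = (-0.9928, +0.1199)
n_1 = (-0.2166, -0.9763)
n_2 = (+0.4075, -0.9132)
n_3 = (+0.9888, -0.1496)
n_4 = (+0.3955, +0.9185)
n_5 = (-0.3035, +0.9528)
  (0,1): δ = 95.62°  ·
  (0,2): δ = 59.06°  ·
  (0,3): δ = 1.71°  ✓
  (0,4): δ = 73.59°  ·
  (0,5): δ = 114.56°  ·
  (1,2): δ = 143.44°  ·
  (1,3): δ = 86.09°  ·
  (1,4): δ = 10.79°  ✓
  (1,5): δ = 30.18°  ·
  (2,3): δ = 122.65°  ·
  (2,4): δ = 47.35°  ·
  (2,5): δ = 6.38°  ✓
  (3,4): δ = 104.70°  ·
  (3,5): δ = 63.73°  ·
  (4,5): δ = 139.03°  ·
antipodal pairs: 3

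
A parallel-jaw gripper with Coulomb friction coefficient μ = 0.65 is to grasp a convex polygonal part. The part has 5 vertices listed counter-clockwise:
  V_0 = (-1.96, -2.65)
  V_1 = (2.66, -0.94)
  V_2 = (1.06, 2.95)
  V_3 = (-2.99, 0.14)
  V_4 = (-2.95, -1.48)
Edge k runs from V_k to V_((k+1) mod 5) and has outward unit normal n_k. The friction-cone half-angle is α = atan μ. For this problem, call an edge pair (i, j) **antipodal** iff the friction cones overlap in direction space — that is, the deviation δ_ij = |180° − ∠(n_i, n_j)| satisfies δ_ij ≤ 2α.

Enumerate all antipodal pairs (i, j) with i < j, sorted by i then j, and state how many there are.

α = atan 0.65 = 33.02°;  2α = 66.05°
n_0 = (+0.3471, -0.9378)
n_1 = (+0.9248, +0.3804)
n_2 = (-0.5701, +0.8216)
n_3 = (-0.9997, -0.0247)
n_4 = (-0.7634, -0.6459)
  (0,1): δ = 87.95°  ·
  (0,2): δ = 14.44°  ✓
  (0,3): δ = 71.10°  ·
  (0,4): δ = 109.93°  ·
  (1,2): δ = 77.60°  ·
  (1,3): δ = 20.94°  ✓
  (1,4): δ = 17.88°  ✓
  (2,3): δ = 123.34°  ·
  (2,4): δ = 84.52°  ·
  (3,4): δ = 141.18°  ·
antipodal pairs: 3

count = 3; pairs: (0,2), (1,3), (1,4)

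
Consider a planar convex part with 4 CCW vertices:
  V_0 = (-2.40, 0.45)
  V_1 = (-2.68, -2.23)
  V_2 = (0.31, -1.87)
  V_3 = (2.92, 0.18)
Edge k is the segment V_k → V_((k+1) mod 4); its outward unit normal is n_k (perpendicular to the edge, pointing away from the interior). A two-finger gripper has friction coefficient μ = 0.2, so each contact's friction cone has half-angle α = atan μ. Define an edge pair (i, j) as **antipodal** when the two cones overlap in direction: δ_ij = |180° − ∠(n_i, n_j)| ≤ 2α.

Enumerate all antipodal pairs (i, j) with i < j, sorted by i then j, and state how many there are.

count = 1; pairs: (1,3)

α = atan 0.2 = 11.31°;  2α = 22.62°
n_0 = (-0.9946, +0.1039)
n_1 = (+0.1195, -0.9928)
n_2 = (+0.6177, -0.7864)
n_3 = (+0.0507, +0.9987)
  (0,1): δ = 77.17°  ·
  (0,2): δ = 45.89°  ·
  (0,3): δ = 93.06°  ·
  (1,2): δ = 148.72°  ·
  (1,3): δ = 9.77°  ✓
  (2,3): δ = 41.05°  ·
antipodal pairs: 1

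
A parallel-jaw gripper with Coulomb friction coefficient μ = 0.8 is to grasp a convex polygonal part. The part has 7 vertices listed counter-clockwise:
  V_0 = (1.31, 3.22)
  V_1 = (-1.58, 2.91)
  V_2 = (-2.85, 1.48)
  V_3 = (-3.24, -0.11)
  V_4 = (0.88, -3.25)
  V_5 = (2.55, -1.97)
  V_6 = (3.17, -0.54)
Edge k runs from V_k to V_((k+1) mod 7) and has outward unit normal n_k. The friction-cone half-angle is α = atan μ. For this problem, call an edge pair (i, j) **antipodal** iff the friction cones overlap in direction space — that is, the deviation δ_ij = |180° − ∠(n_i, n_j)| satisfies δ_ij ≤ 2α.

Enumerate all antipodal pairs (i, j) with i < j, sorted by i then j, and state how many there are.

α = atan 0.8 = 38.66°;  2α = 77.32°
n_0 = (-0.1067, +0.9943)
n_1 = (-0.7477, +0.6640)
n_2 = (-0.9712, +0.2382)
n_3 = (-0.6062, -0.7953)
n_4 = (+0.6083, -0.7937)
n_5 = (+0.9175, -0.3978)
n_6 = (+0.8963, +0.4434)
  (0,1): δ = 137.73°  ·
  (0,2): δ = 109.90°  ·
  (0,3): δ = 43.43°  ✓
  (0,4): δ = 31.35°  ✓
  (0,5): δ = 60.44°  ✓
  (0,6): δ = 110.20°  ·
  (1,2): δ = 152.17°  ·
  (1,3): δ = 85.70°  ·
  (1,4): δ = 10.92°  ✓
  (1,5): δ = 18.17°  ✓
  (1,6): δ = 67.93°  ✓
  (2,3): δ = 113.53°  ·
  (2,4): δ = 38.75°  ✓
  (2,5): δ = 9.66°  ✓
  (2,6): δ = 40.10°  ✓
  (3,4): δ = 105.22°  ·
  (3,5): δ = 76.13°  ✓
  (3,6): δ = 26.37°  ✓
  (4,5): δ = 150.91°  ·
  (4,6): δ = 101.15°  ·
  (5,6): δ = 130.24°  ·
antipodal pairs: 11

count = 11; pairs: (0,3), (0,4), (0,5), (1,4), (1,5), (1,6), (2,4), (2,5), (2,6), (3,5), (3,6)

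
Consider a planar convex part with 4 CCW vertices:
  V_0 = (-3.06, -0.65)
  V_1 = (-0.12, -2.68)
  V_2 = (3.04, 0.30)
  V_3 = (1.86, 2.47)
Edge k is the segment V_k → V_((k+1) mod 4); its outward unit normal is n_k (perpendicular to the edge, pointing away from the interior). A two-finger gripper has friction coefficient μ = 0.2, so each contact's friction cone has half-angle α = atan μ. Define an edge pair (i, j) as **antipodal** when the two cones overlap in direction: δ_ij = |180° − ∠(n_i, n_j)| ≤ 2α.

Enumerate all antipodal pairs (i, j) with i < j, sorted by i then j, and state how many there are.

α = atan 0.2 = 11.31°;  2α = 22.62°
n_0 = (-0.5682, -0.8229)
n_1 = (+0.6861, -0.7275)
n_2 = (+0.8785, +0.4777)
n_3 = (-0.5355, +0.8445)
  (0,1): δ = 102.06°  ·
  (0,2): δ = 26.84°  ·
  (0,3): δ = 67.00°  ·
  (1,2): δ = 104.78°  ·
  (1,3): δ = 10.94°  ✓
  (2,3): δ = 86.16°  ·
antipodal pairs: 1

count = 1; pairs: (1,3)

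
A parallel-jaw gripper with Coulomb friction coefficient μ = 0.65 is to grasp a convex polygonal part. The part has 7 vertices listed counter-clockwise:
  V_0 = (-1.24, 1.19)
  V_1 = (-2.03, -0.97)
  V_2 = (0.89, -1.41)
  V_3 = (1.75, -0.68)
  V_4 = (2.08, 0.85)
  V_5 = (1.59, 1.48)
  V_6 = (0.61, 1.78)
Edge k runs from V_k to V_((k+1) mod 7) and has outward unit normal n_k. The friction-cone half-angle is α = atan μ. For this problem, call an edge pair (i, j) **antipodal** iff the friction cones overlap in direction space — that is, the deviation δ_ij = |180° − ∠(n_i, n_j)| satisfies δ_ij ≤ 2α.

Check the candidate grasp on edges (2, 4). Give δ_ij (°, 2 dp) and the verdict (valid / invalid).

δ = 92.45°, invalid

α = atan 0.65 = 33.02°;  2α = 66.05°
edge 2: e_2 = (+0.86, +0.73);  n_2 = (+0.6471, -0.7624)
edge 4: e_4 = (-0.49, +0.63);  n_4 = (+0.7894, +0.6139)
∠(n_2, n_4) = 87.55°
δ = |180° − 87.55°| = 92.45°
92.45° > 2α = 66.05°  →  invalid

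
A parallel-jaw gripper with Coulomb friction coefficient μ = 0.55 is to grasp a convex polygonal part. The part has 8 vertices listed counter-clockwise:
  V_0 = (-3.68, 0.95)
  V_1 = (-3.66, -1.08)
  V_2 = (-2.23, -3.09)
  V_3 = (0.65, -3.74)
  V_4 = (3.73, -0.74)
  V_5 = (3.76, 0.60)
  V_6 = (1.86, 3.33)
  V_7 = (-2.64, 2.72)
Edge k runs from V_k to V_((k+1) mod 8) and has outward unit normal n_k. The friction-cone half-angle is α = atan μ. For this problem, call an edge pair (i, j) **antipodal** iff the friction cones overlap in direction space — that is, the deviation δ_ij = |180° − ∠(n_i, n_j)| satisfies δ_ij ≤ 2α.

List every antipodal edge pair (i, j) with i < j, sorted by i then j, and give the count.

count = 10; pairs: (0,3), (0,4), (0,5), (1,4), (1,5), (2,5), (2,6), (3,6), (3,7), (4,7)

α = atan 0.55 = 28.81°;  2α = 57.62°
n_0 = (-1.0000, -0.0099)
n_1 = (-0.8148, -0.5797)
n_2 = (-0.2202, -0.9755)
n_3 = (+0.6977, -0.7163)
n_4 = (+0.9997, -0.0224)
n_5 = (+0.8208, +0.5712)
n_6 = (-0.1343, +0.9909)
n_7 = (-0.8622, +0.5066)
  (0,1): δ = 145.13°  ·
  (0,2): δ = 103.28°  ·
  (0,3): δ = 46.32°  ✓
  (0,4): δ = 1.85°  ✓
  (0,5): δ = 34.27°  ✓
  (0,6): δ = 97.16°  ·
  (0,7): δ = 149.00°  ·
  (1,2): δ = 138.15°  ·
  (1,3): δ = 81.18°  ·
  (1,4): δ = 36.71°  ✓
  (1,5): δ = 0.59°  ✓
  (1,6): δ = 62.29°  ·
  (1,7): δ = 114.13°  ·
  (2,3): δ = 123.04°  ·
  (2,4): δ = 78.56°  ·
  (2,5): δ = 42.44°  ✓
  (2,6): δ = 20.44°  ✓
  (2,7): δ = 72.28°  ·
  (3,4): δ = 135.53°  ·
  (3,5): δ = 99.41°  ·
  (3,6): δ = 36.53°  ✓
  (3,7): δ = 15.32°  ✓
  (4,5): δ = 143.88°  ·
  (4,6): δ = 81.00°  ·
  (4,7): δ = 29.15°  ✓
  (5,6): δ = 117.12°  ·
  (5,7): δ = 65.27°  ·
  (6,7): δ = 128.16°  ·
antipodal pairs: 10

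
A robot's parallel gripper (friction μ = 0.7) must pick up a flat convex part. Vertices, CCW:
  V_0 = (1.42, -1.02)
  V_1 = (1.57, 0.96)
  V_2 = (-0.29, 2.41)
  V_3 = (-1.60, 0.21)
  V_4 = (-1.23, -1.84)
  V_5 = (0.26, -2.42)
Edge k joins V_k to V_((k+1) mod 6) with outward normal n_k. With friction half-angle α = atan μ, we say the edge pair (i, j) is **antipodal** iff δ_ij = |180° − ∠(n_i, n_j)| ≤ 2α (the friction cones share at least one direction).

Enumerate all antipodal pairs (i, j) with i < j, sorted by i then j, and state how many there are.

count = 6; pairs: (0,2), (0,3), (1,3), (1,4), (2,5), (3,5)

α = atan 0.7 = 34.99°;  2α = 69.98°
n_0 = (+0.9971, -0.0755)
n_1 = (+0.6148, +0.7887)
n_2 = (-0.8592, +0.5116)
n_3 = (-0.9841, -0.1776)
n_4 = (-0.3627, -0.9319)
n_5 = (+0.7700, -0.6380)
  (0,1): δ = 123.61°  ·
  (0,2): δ = 26.44°  ✓
  (0,3): δ = 14.56°  ✓
  (0,4): δ = 73.06°  ·
  (0,5): δ = 144.69°  ·
  (1,2): δ = 82.83°  ·
  (1,3): δ = 41.83°  ✓
  (1,4): δ = 16.67°  ✓
  (1,5): δ = 88.29°  ·
  (2,3): δ = 139.00°  ·
  (2,4): δ = 80.50°  ·
  (2,5): δ = 8.87°  ✓
  (3,4): δ = 121.50°  ·
  (3,5): δ = 49.88°  ✓
  (4,5): δ = 108.38°  ·
antipodal pairs: 6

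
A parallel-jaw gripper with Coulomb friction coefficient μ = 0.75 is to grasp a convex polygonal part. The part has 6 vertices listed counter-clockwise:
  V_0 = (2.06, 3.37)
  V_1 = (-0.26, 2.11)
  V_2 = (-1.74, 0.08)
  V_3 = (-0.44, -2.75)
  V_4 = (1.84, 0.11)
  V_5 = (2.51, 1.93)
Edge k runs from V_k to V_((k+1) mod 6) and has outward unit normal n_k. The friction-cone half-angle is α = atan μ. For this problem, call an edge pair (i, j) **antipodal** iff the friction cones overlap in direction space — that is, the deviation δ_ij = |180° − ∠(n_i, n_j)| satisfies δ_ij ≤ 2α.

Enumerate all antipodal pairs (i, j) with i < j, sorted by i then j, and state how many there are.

α = atan 0.75 = 36.87°;  2α = 73.74°
n_0 = (-0.4773, +0.8788)
n_1 = (-0.8080, +0.5891)
n_2 = (-0.9087, -0.4174)
n_3 = (+0.7819, -0.6234)
n_4 = (+0.9384, -0.3455)
n_5 = (+0.9545, +0.2983)
  (0,1): δ = 154.60°  ·
  (0,2): δ = 93.83°  ·
  (0,3): δ = 22.93°  ✓
  (0,4): δ = 41.28°  ✓
  (0,5): δ = 78.85°  ·
  (1,2): δ = 119.23°  ·
  (1,3): δ = 2.47°  ✓
  (1,4): δ = 15.88°  ✓
  (1,5): δ = 53.45°  ✓
  (2,3): δ = 63.23°  ✓
  (2,4): δ = 44.88°  ✓
  (2,5): δ = 7.32°  ✓
  (3,4): δ = 161.65°  ·
  (3,5): δ = 124.08°  ·
  (4,5): δ = 142.44°  ·
antipodal pairs: 8

count = 8; pairs: (0,3), (0,4), (1,3), (1,4), (1,5), (2,3), (2,4), (2,5)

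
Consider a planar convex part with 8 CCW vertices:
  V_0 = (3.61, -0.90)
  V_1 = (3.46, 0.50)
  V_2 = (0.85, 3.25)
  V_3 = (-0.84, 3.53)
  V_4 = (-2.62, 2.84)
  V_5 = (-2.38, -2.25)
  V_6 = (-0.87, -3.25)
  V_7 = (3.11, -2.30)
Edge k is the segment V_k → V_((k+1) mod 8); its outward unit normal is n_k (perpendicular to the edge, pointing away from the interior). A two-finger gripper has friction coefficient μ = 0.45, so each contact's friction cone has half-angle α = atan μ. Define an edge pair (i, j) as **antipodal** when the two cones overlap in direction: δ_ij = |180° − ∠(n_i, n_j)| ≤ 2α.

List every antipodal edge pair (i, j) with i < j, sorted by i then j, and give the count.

count = 7; pairs: (0,4), (1,4), (1,5), (2,5), (2,6), (3,6), (4,7)

α = atan 0.45 = 24.23°;  2α = 48.46°
n_0 = (+0.9943, +0.1065)
n_1 = (+0.7253, +0.6884)
n_2 = (+0.1635, +0.9866)
n_3 = (-0.3614, +0.9324)
n_4 = (-0.9989, -0.0471)
n_5 = (-0.5521, -0.8337)
n_6 = (+0.2322, -0.9727)
n_7 = (+0.9417, -0.3363)
  (0,1): δ = 142.61°  ·
  (0,2): δ = 105.52°  ·
  (0,3): δ = 74.93°  ·
  (0,4): δ = 3.42°  ✓
  (0,5): δ = 50.37°  ·
  (0,6): δ = 97.31°  ·
  (0,7): δ = 154.23°  ·
  (1,2): δ = 142.91°  ·
  (1,3): δ = 112.32°  ·
  (1,4): δ = 40.80°  ✓
  (1,5): δ = 12.98°  ✓
  (1,6): δ = 59.92°  ·
  (1,7): δ = 116.84°  ·
  (2,3): δ = 149.40°  ·
  (2,4): δ = 77.89°  ·
  (2,5): δ = 24.11°  ✓
  (2,6): δ = 22.83°  ✓
  (2,7): δ = 79.75°  ·
  (3,4): δ = 108.49°  ·
  (3,5): δ = 54.70°  ·
  (3,6): δ = 7.76°  ✓
  (3,7): δ = 49.16°  ·
  (4,5): δ = 126.21°  ·
  (4,6): δ = 79.27°  ·
  (4,7): δ = 22.35°  ✓
  (5,6): δ = 133.06°  ·
  (5,7): δ = 76.14°  ·
  (6,7): δ = 123.08°  ·
antipodal pairs: 7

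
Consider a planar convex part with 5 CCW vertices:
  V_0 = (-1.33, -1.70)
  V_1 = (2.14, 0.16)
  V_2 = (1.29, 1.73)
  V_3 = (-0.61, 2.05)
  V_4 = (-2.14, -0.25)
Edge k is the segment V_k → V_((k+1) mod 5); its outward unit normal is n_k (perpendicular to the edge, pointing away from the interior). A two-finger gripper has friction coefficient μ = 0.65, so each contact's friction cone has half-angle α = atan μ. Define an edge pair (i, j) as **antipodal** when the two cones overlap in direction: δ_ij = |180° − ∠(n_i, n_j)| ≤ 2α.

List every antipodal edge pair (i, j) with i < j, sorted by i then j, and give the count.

count = 5; pairs: (0,2), (0,3), (1,3), (1,4), (2,4)

α = atan 0.65 = 33.02°;  2α = 66.05°
n_0 = (+0.4724, -0.8814)
n_1 = (+0.8794, +0.4761)
n_2 = (+0.1661, +0.9861)
n_3 = (-0.8326, +0.5539)
n_4 = (-0.8730, -0.4877)
  (0,1): δ = 89.76°  ·
  (0,2): δ = 37.75°  ✓
  (0,3): δ = 28.18°  ✓
  (0,4): δ = 91.00°  ·
  (1,2): δ = 127.99°  ·
  (1,3): δ = 62.06°  ✓
  (1,4): δ = 0.76°  ✓
  (2,3): δ = 114.07°  ·
  (2,4): δ = 51.25°  ✓
  (3,4): δ = 117.18°  ·
antipodal pairs: 5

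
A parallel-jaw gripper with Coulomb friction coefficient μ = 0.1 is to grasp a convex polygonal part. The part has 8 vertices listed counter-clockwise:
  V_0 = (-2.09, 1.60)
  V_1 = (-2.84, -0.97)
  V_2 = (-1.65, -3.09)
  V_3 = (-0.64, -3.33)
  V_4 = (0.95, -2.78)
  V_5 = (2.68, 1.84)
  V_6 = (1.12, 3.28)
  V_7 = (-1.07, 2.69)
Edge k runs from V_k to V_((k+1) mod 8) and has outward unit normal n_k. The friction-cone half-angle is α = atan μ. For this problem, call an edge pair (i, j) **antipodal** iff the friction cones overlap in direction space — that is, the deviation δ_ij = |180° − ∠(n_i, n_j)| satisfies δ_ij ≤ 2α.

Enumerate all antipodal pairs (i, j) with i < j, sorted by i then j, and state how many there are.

α = atan 0.1 = 5.71°;  2α = 11.42°
n_0 = (-0.9600, +0.2801)
n_1 = (-0.8720, -0.4895)
n_2 = (-0.2312, -0.9729)
n_3 = (+0.3269, -0.9451)
n_4 = (+0.9365, -0.3507)
n_5 = (+0.6783, +0.7348)
n_6 = (-0.2601, +0.9656)
n_7 = (-0.7302, +0.6833)
  (0,1): δ = 134.42°  ·
  (0,2): δ = 87.10°  ·
  (0,3): δ = 54.65°  ·
  (0,4): δ = 4.26°  ✓
  (0,5): δ = 63.56°  ·
  (0,6): δ = 121.35°  ·
  (0,7): δ = 153.17°  ·
  (1,2): δ = 132.67°  ·
  (1,3): δ = 100.23°  ·
  (1,4): δ = 49.84°  ·
  (1,5): δ = 17.98°  ·
  (1,6): δ = 75.77°  ·
  (1,7): δ = 107.59°  ·
  (2,3): δ = 147.55°  ·
  (2,4): δ = 97.16°  ·
  (2,5): δ = 29.34°  ·
  (2,6): δ = 28.44°  ·
  (2,7): δ = 60.27°  ·
  (3,4): δ = 129.61°  ·
  (3,5): δ = 61.79°  ·
  (3,6): δ = 4.00°  ✓
  (3,7): δ = 27.82°  ·
  (4,5): δ = 112.18°  ·
  (4,6): δ = 54.39°  ·
  (4,7): δ = 22.57°  ·
  (5,6): δ = 122.21°  ·
  (5,7): δ = 90.39°  ·
  (6,7): δ = 148.18°  ·
antipodal pairs: 2

count = 2; pairs: (0,4), (3,6)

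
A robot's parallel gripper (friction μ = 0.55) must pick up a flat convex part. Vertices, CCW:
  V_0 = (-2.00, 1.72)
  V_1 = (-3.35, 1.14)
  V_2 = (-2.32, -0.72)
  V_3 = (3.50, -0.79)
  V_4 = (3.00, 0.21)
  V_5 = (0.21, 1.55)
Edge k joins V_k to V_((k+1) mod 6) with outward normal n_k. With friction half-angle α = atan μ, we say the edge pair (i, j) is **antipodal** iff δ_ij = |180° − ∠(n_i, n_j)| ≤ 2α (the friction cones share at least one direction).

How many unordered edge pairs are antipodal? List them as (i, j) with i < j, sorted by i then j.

count = 6; pairs: (0,2), (1,3), (1,4), (1,5), (2,4), (2,5)

α = atan 0.55 = 28.81°;  2α = 57.62°
n_0 = (-0.3947, +0.9188)
n_1 = (-0.8748, -0.4844)
n_2 = (-0.0120, -0.9999)
n_3 = (+0.8944, +0.4472)
n_4 = (+0.4329, +0.9014)
n_5 = (+0.0767, +0.9971)
  (0,1): δ = 84.27°  ·
  (0,2): δ = 23.94°  ✓
  (0,3): δ = 93.32°  ·
  (0,4): δ = 131.10°  ·
  (0,5): δ = 152.35°  ·
  (1,2): δ = 119.67°  ·
  (1,3): δ = 2.41°  ✓
  (1,4): δ = 35.37°  ✓
  (1,5): δ = 56.63°  ✓
  (2,3): δ = 62.75°  ·
  (2,4): δ = 24.97°  ✓
  (2,5): δ = 3.71°  ✓
  (3,4): δ = 142.22°  ·
  (3,5): δ = 120.96°  ·
  (4,5): δ = 158.74°  ·
antipodal pairs: 6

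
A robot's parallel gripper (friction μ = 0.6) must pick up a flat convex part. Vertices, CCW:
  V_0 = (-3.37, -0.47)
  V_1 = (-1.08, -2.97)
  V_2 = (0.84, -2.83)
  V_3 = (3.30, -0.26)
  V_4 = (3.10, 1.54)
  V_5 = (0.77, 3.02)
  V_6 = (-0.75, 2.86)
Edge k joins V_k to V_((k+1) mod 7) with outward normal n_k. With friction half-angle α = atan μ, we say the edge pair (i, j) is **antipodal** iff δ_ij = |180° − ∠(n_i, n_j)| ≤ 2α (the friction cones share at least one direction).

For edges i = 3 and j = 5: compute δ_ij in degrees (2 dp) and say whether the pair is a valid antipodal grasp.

δ = 90.33°, invalid

α = atan 0.6 = 30.96°;  2α = 61.93°
edge 3: e_3 = (-0.20, +1.80);  n_3 = (+0.9939, +0.1104)
edge 5: e_5 = (-1.52, -0.16);  n_5 = (-0.1047, +0.9945)
∠(n_3, n_5) = 89.67°
δ = |180° − 89.67°| = 90.33°
90.33° > 2α = 61.93°  →  invalid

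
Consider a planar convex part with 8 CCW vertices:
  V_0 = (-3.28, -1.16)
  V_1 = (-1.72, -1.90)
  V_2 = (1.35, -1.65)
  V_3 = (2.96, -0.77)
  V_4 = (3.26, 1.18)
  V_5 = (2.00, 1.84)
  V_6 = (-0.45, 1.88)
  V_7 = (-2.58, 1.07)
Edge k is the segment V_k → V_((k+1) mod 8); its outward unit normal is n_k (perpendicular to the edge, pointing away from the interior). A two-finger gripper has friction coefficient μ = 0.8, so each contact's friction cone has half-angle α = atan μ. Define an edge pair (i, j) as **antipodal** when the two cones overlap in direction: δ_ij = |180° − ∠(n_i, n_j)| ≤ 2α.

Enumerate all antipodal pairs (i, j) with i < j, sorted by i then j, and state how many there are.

α = atan 0.8 = 38.66°;  2α = 77.32°
n_0 = (-0.4286, -0.9035)
n_1 = (+0.0812, -0.9967)
n_2 = (+0.4796, -0.8775)
n_3 = (+0.9884, -0.1521)
n_4 = (+0.4640, +0.8858)
n_5 = (+0.0163, +0.9999)
n_6 = (-0.3554, +0.9347)
n_7 = (-0.9541, +0.2995)
  (0,1): δ = 149.97°  ·
  (0,2): δ = 125.96°  ·
  (0,3): δ = 73.37°  ✓
  (0,4): δ = 2.27°  ✓
  (0,5): δ = 24.44°  ✓
  (0,6): δ = 46.20°  ✓
  (0,7): δ = 97.95°  ·
  (1,2): δ = 156.00°  ·
  (1,3): δ = 103.40°  ·
  (1,4): δ = 32.30°  ✓
  (1,5): δ = 5.59°  ✓
  (1,6): δ = 16.17°  ✓
  (1,7): δ = 67.92°  ✓
  (2,3): δ = 127.41°  ·
  (2,4): δ = 56.31°  ✓
  (2,5): δ = 29.60°  ✓
  (2,6): δ = 7.84°  ✓
  (2,7): δ = 43.91°  ✓
  (3,4): δ = 108.90°  ·
  (3,5): δ = 82.19°  ·
  (3,6): δ = 60.43°  ✓
  (3,7): δ = 8.68°  ✓
  (4,5): δ = 153.29°  ·
  (4,6): δ = 131.53°  ·
  (4,7): δ = 79.78°  ·
  (5,6): δ = 158.24°  ·
  (5,7): δ = 106.49°  ·
  (6,7): δ = 128.25°  ·
antipodal pairs: 14

count = 14; pairs: (0,3), (0,4), (0,5), (0,6), (1,4), (1,5), (1,6), (1,7), (2,4), (2,5), (2,6), (2,7), (3,6), (3,7)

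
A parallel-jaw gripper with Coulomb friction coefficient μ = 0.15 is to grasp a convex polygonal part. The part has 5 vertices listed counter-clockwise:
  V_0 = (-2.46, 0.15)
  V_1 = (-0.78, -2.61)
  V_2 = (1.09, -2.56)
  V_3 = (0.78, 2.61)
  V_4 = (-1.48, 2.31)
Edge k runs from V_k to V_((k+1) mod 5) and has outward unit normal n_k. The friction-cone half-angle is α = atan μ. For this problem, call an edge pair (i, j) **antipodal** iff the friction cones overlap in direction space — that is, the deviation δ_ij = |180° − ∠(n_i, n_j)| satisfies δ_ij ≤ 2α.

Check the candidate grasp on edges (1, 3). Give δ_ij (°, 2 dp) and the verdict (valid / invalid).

α = atan 0.15 = 8.53°;  2α = 17.06°
edge 1: e_1 = (+1.87, +0.05);  n_1 = (+0.0267, -0.9996)
edge 3: e_3 = (-2.26, -0.30);  n_3 = (-0.1316, +0.9913)
∠(n_1, n_3) = 173.97°
δ = |180° − 173.97°| = 6.03°
6.03° ≤ 2α = 17.06°  →  valid

δ = 6.03°, valid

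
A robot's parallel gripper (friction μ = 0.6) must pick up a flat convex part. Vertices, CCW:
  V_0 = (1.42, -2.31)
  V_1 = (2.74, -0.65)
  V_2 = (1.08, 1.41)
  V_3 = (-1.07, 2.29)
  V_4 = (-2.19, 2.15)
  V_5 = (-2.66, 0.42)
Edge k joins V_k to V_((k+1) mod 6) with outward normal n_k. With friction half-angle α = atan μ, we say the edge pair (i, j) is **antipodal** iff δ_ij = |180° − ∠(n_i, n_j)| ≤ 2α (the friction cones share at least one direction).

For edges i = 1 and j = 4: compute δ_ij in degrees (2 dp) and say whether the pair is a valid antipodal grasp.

δ = 54.06°, valid

α = atan 0.6 = 30.96°;  2α = 61.93°
edge 1: e_1 = (-1.66, +2.06);  n_1 = (+0.7787, +0.6275)
edge 4: e_4 = (-0.47, -1.73);  n_4 = (-0.9650, +0.2622)
∠(n_1, n_4) = 125.94°
δ = |180° − 125.94°| = 54.06°
54.06° ≤ 2α = 61.93°  →  valid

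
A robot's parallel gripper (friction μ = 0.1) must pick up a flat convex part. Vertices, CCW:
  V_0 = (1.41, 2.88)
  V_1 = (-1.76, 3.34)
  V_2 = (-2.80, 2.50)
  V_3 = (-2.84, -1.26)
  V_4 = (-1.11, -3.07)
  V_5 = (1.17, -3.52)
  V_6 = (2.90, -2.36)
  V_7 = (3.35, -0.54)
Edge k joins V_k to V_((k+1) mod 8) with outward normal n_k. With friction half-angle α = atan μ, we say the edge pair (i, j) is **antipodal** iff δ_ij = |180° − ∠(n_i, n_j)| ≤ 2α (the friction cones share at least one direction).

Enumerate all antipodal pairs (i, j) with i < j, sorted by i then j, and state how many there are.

count = 2; pairs: (0,4), (1,5)

α = atan 0.1 = 5.71°;  2α = 11.42°
n_0 = (+0.1436, +0.9896)
n_1 = (-0.6283, +0.7779)
n_2 = (-0.9999, +0.0106)
n_3 = (-0.7229, -0.6910)
n_4 = (-0.1936, -0.9811)
n_5 = (+0.5569, -0.8306)
n_6 = (+0.9708, -0.2400)
n_7 = (+0.8698, +0.4934)
  (0,1): δ = 132.82°  ·
  (0,2): δ = 82.35°  ·
  (0,3): δ = 38.04°  ·
  (0,4): δ = 2.91°  ✓
  (0,5): δ = 42.10°  ·
  (0,6): δ = 84.37°  ·
  (0,7): δ = 127.82°  ·
  (1,2): δ = 129.54°  ·
  (1,3): δ = 85.22°  ·
  (1,4): δ = 50.09°  ·
  (1,5): δ = 5.08°  ✓
  (1,6): δ = 37.18°  ·
  (1,7): δ = 80.64°  ·
  (2,3): δ = 135.69°  ·
  (2,4): δ = 100.56°  ·
  (2,5): δ = 55.55°  ·
  (2,6): δ = 13.28°  ·
  (2,7): δ = 30.17°  ·
  (3,4): δ = 144.87°  ·
  (3,5): δ = 99.86°  ·
  (3,6): δ = 57.59°  ·
  (3,7): δ = 14.14°  ·
  (4,5): δ = 134.99°  ·
  (4,6): δ = 92.72°  ·
  (4,7): δ = 49.27°  ·
  (5,6): δ = 137.73°  ·
  (5,7): δ = 94.28°  ·
  (6,7): δ = 136.55°  ·
antipodal pairs: 2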